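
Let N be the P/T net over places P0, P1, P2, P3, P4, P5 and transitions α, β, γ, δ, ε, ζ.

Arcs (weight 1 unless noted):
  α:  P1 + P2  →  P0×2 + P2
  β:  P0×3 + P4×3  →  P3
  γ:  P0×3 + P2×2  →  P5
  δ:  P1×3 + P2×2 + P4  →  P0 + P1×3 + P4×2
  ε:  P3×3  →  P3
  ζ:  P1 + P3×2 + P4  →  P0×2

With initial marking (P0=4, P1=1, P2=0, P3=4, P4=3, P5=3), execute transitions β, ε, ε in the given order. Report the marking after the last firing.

(P0=1, P1=1, P2=0, P3=1, P4=0, P5=3)

step 1: fire β:  (P0=4, P1=1, P2=0, P3=4, P4=3, P5=3) → (P0=1, P1=1, P2=0, P3=5, P4=0, P5=3)
step 2: fire ε:  (P0=1, P1=1, P2=0, P3=5, P4=0, P5=3) → (P0=1, P1=1, P2=0, P3=3, P4=0, P5=3)
step 3: fire ε:  (P0=1, P1=1, P2=0, P3=3, P4=0, P5=3) → (P0=1, P1=1, P2=0, P3=1, P4=0, P5=3)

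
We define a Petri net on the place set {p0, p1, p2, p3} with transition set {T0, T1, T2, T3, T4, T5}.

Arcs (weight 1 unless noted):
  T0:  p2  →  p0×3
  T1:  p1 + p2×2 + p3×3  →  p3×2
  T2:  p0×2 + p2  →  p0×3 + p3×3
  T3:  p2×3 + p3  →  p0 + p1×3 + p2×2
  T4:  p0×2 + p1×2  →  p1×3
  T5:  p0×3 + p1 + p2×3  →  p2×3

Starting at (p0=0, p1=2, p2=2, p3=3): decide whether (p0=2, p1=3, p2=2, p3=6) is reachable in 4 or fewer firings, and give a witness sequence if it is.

NO — not reachable within 4 firings

depth 0: 1 marking
depth 1: 3 markings reached so far
depth 2: 6 markings reached so far
depth 3: 8 markings reached so far
depth 4: 10 markings reached so far
target is not among the 10 markings reachable within 4 steps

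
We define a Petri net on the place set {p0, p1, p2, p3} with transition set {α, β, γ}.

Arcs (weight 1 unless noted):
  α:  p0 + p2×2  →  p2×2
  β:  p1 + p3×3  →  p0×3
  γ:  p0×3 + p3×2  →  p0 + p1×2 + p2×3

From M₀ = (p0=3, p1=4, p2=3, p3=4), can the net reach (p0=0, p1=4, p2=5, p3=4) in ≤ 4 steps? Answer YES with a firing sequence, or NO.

NO — not reachable within 4 firings

depth 0: 1 marking
depth 1: 4 markings reached so far
depth 2: 7 markings reached so far
depth 3: 9 markings reached so far
depth 4: 10 markings reached so far
target is not among the 10 markings reachable within 4 steps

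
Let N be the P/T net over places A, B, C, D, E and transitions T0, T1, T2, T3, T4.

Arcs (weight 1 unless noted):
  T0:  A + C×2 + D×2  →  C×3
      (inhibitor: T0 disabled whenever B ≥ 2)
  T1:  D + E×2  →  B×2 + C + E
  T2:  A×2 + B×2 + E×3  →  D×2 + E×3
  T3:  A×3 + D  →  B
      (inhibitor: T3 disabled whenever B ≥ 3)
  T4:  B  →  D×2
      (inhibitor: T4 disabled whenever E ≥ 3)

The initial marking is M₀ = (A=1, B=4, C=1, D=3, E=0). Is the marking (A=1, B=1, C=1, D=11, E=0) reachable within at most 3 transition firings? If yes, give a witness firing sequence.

NO — not reachable within 3 firings

depth 0: 1 marking
depth 1: 2 markings reached so far
depth 2: 3 markings reached so far
depth 3: 4 markings reached so far
target is not among the 4 markings reachable within 3 steps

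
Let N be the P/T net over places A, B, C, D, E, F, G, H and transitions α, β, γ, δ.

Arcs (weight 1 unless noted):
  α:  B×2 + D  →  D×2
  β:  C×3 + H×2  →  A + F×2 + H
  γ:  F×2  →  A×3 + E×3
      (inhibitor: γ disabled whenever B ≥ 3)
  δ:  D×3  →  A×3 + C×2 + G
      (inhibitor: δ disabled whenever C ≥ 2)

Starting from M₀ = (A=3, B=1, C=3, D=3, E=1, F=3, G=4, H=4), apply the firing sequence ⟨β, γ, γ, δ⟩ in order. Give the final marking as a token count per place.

step 1: fire β:  (A=3, B=1, C=3, D=3, E=1, F=3, G=4, H=4) → (A=4, B=1, C=0, D=3, E=1, F=5, G=4, H=3)
step 2: fire γ:  (A=4, B=1, C=0, D=3, E=1, F=5, G=4, H=3) → (A=7, B=1, C=0, D=3, E=4, F=3, G=4, H=3)
step 3: fire γ:  (A=7, B=1, C=0, D=3, E=4, F=3, G=4, H=3) → (A=10, B=1, C=0, D=3, E=7, F=1, G=4, H=3)
step 4: fire δ:  (A=10, B=1, C=0, D=3, E=7, F=1, G=4, H=3) → (A=13, B=1, C=2, D=0, E=7, F=1, G=5, H=3)

(A=13, B=1, C=2, D=0, E=7, F=1, G=5, H=3)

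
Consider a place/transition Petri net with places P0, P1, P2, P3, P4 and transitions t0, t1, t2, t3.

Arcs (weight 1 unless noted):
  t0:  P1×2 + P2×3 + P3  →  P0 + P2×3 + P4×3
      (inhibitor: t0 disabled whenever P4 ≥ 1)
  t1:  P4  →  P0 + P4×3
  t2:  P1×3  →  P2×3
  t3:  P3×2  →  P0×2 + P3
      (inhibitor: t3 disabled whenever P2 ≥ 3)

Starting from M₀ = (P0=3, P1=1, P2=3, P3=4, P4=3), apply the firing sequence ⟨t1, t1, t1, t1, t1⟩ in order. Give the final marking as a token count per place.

step 1: fire t1:  (P0=3, P1=1, P2=3, P3=4, P4=3) → (P0=4, P1=1, P2=3, P3=4, P4=5)
step 2: fire t1:  (P0=4, P1=1, P2=3, P3=4, P4=5) → (P0=5, P1=1, P2=3, P3=4, P4=7)
step 3: fire t1:  (P0=5, P1=1, P2=3, P3=4, P4=7) → (P0=6, P1=1, P2=3, P3=4, P4=9)
step 4: fire t1:  (P0=6, P1=1, P2=3, P3=4, P4=9) → (P0=7, P1=1, P2=3, P3=4, P4=11)
step 5: fire t1:  (P0=7, P1=1, P2=3, P3=4, P4=11) → (P0=8, P1=1, P2=3, P3=4, P4=13)

(P0=8, P1=1, P2=3, P3=4, P4=13)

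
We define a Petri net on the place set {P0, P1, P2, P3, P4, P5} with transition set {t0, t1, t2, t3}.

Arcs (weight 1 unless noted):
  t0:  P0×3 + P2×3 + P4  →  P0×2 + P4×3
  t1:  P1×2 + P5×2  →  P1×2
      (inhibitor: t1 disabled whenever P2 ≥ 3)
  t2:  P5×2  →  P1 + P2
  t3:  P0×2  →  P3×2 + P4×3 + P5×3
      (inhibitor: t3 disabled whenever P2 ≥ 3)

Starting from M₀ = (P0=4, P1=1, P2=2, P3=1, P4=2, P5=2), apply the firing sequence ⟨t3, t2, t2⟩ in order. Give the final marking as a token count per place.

step 1: fire t3:  (P0=4, P1=1, P2=2, P3=1, P4=2, P5=2) → (P0=2, P1=1, P2=2, P3=3, P4=5, P5=5)
step 2: fire t2:  (P0=2, P1=1, P2=2, P3=3, P4=5, P5=5) → (P0=2, P1=2, P2=3, P3=3, P4=5, P5=3)
step 3: fire t2:  (P0=2, P1=2, P2=3, P3=3, P4=5, P5=3) → (P0=2, P1=3, P2=4, P3=3, P4=5, P5=1)

(P0=2, P1=3, P2=4, P3=3, P4=5, P5=1)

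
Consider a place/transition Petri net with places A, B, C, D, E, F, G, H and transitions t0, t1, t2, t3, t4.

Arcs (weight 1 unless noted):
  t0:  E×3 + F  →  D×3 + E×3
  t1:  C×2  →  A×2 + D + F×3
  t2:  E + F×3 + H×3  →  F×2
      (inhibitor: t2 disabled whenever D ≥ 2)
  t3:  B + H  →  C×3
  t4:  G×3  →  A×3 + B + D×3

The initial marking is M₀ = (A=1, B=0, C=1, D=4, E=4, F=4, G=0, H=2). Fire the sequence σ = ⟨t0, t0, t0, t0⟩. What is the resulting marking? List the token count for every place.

step 1: fire t0:  (A=1, B=0, C=1, D=4, E=4, F=4, G=0, H=2) → (A=1, B=0, C=1, D=7, E=4, F=3, G=0, H=2)
step 2: fire t0:  (A=1, B=0, C=1, D=7, E=4, F=3, G=0, H=2) → (A=1, B=0, C=1, D=10, E=4, F=2, G=0, H=2)
step 3: fire t0:  (A=1, B=0, C=1, D=10, E=4, F=2, G=0, H=2) → (A=1, B=0, C=1, D=13, E=4, F=1, G=0, H=2)
step 4: fire t0:  (A=1, B=0, C=1, D=13, E=4, F=1, G=0, H=2) → (A=1, B=0, C=1, D=16, E=4, F=0, G=0, H=2)

(A=1, B=0, C=1, D=16, E=4, F=0, G=0, H=2)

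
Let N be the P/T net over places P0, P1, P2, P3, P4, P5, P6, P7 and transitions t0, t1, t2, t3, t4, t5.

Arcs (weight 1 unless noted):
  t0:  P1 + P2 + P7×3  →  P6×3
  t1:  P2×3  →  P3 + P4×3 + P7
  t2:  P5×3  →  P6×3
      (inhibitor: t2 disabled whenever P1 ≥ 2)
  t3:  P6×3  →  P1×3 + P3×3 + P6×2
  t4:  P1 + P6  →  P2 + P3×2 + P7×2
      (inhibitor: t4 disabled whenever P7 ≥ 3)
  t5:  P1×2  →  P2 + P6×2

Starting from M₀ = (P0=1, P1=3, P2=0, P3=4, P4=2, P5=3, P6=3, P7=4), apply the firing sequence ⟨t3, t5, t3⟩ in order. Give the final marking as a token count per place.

(P0=1, P1=7, P2=1, P3=10, P4=2, P5=3, P6=3, P7=4)

step 1: fire t3:  (P0=1, P1=3, P2=0, P3=4, P4=2, P5=3, P6=3, P7=4) → (P0=1, P1=6, P2=0, P3=7, P4=2, P5=3, P6=2, P7=4)
step 2: fire t5:  (P0=1, P1=6, P2=0, P3=7, P4=2, P5=3, P6=2, P7=4) → (P0=1, P1=4, P2=1, P3=7, P4=2, P5=3, P6=4, P7=4)
step 3: fire t3:  (P0=1, P1=4, P2=1, P3=7, P4=2, P5=3, P6=4, P7=4) → (P0=1, P1=7, P2=1, P3=10, P4=2, P5=3, P6=3, P7=4)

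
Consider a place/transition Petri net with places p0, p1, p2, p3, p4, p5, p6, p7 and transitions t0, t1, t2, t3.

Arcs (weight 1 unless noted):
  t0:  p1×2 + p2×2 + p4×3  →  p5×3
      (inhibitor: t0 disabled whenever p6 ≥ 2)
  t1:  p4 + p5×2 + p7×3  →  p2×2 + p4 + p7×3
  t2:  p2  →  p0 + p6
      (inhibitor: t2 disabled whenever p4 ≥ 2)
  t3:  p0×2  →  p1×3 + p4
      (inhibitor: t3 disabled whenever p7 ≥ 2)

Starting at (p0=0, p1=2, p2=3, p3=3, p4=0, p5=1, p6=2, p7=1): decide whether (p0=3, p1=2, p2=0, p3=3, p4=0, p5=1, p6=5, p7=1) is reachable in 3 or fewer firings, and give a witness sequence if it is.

YES — reachable via ⟨t2, t2, t2⟩ (3 firings)

step 1: fire t2:  (p0=0, p1=2, p2=3, p3=3, p4=0, p5=1, p6=2, p7=1) → (p0=1, p1=2, p2=2, p3=3, p4=0, p5=1, p6=3, p7=1)
step 2: fire t2:  (p0=1, p1=2, p2=2, p3=3, p4=0, p5=1, p6=3, p7=1) → (p0=2, p1=2, p2=1, p3=3, p4=0, p5=1, p6=4, p7=1)
step 3: fire t2:  (p0=2, p1=2, p2=1, p3=3, p4=0, p5=1, p6=4, p7=1) → (p0=3, p1=2, p2=0, p3=3, p4=0, p5=1, p6=5, p7=1)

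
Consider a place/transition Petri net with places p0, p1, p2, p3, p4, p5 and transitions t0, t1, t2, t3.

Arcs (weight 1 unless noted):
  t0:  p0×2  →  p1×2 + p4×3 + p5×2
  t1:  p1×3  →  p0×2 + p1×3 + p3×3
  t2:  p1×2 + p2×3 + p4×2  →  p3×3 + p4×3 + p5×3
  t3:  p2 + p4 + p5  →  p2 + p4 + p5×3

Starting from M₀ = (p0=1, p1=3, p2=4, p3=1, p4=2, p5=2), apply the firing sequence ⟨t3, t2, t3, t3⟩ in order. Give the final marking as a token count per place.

(p0=1, p1=1, p2=1, p3=4, p4=3, p5=11)

step 1: fire t3:  (p0=1, p1=3, p2=4, p3=1, p4=2, p5=2) → (p0=1, p1=3, p2=4, p3=1, p4=2, p5=4)
step 2: fire t2:  (p0=1, p1=3, p2=4, p3=1, p4=2, p5=4) → (p0=1, p1=1, p2=1, p3=4, p4=3, p5=7)
step 3: fire t3:  (p0=1, p1=1, p2=1, p3=4, p4=3, p5=7) → (p0=1, p1=1, p2=1, p3=4, p4=3, p5=9)
step 4: fire t3:  (p0=1, p1=1, p2=1, p3=4, p4=3, p5=9) → (p0=1, p1=1, p2=1, p3=4, p4=3, p5=11)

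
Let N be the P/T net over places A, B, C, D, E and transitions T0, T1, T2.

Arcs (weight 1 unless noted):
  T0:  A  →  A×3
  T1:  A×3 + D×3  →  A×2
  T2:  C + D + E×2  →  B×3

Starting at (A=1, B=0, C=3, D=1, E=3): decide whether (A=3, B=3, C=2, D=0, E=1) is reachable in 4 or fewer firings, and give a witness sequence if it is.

step 1: fire T0:  (A=1, B=0, C=3, D=1, E=3) → (A=3, B=0, C=3, D=1, E=3)
step 2: fire T2:  (A=3, B=0, C=3, D=1, E=3) → (A=3, B=3, C=2, D=0, E=1)

YES — reachable via ⟨T0, T2⟩ (2 firings)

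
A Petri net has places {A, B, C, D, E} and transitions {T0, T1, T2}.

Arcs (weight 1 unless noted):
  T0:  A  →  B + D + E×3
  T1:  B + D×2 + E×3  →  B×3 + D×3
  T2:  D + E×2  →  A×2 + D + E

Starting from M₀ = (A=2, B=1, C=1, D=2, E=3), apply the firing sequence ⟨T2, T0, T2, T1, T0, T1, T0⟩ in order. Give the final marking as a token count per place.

step 1: fire T2:  (A=2, B=1, C=1, D=2, E=3) → (A=4, B=1, C=1, D=2, E=2)
step 2: fire T0:  (A=4, B=1, C=1, D=2, E=2) → (A=3, B=2, C=1, D=3, E=5)
step 3: fire T2:  (A=3, B=2, C=1, D=3, E=5) → (A=5, B=2, C=1, D=3, E=4)
step 4: fire T1:  (A=5, B=2, C=1, D=3, E=4) → (A=5, B=4, C=1, D=4, E=1)
step 5: fire T0:  (A=5, B=4, C=1, D=4, E=1) → (A=4, B=5, C=1, D=5, E=4)
step 6: fire T1:  (A=4, B=5, C=1, D=5, E=4) → (A=4, B=7, C=1, D=6, E=1)
step 7: fire T0:  (A=4, B=7, C=1, D=6, E=1) → (A=3, B=8, C=1, D=7, E=4)

(A=3, B=8, C=1, D=7, E=4)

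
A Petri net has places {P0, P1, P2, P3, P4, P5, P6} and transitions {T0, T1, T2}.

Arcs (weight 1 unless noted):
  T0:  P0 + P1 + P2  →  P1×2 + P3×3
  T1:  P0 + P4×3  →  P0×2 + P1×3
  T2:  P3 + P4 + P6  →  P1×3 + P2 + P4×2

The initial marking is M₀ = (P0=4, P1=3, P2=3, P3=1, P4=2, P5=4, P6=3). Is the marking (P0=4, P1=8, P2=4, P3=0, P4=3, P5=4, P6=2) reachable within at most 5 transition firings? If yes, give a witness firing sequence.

depth 0: 1 marking
depth 1: 3 markings reached so far
depth 2: 6 markings reached so far
depth 3: 10 markings reached so far
depth 4: 15 markings reached so far
depth 5: 21 markings reached so far
target is not among the 21 markings reachable within 5 steps

NO — not reachable within 5 firings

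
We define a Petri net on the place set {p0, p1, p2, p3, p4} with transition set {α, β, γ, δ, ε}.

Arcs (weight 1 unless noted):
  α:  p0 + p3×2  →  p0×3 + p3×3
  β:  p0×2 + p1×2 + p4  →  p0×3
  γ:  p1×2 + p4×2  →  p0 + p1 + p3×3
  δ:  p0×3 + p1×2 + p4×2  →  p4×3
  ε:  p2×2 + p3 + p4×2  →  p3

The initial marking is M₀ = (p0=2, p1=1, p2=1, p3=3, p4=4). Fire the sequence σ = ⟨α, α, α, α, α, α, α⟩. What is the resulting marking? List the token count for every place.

(p0=16, p1=1, p2=1, p3=10, p4=4)

step 1: fire α:  (p0=2, p1=1, p2=1, p3=3, p4=4) → (p0=4, p1=1, p2=1, p3=4, p4=4)
step 2: fire α:  (p0=4, p1=1, p2=1, p3=4, p4=4) → (p0=6, p1=1, p2=1, p3=5, p4=4)
step 3: fire α:  (p0=6, p1=1, p2=1, p3=5, p4=4) → (p0=8, p1=1, p2=1, p3=6, p4=4)
step 4: fire α:  (p0=8, p1=1, p2=1, p3=6, p4=4) → (p0=10, p1=1, p2=1, p3=7, p4=4)
step 5: fire α:  (p0=10, p1=1, p2=1, p3=7, p4=4) → (p0=12, p1=1, p2=1, p3=8, p4=4)
step 6: fire α:  (p0=12, p1=1, p2=1, p3=8, p4=4) → (p0=14, p1=1, p2=1, p3=9, p4=4)
step 7: fire α:  (p0=14, p1=1, p2=1, p3=9, p4=4) → (p0=16, p1=1, p2=1, p3=10, p4=4)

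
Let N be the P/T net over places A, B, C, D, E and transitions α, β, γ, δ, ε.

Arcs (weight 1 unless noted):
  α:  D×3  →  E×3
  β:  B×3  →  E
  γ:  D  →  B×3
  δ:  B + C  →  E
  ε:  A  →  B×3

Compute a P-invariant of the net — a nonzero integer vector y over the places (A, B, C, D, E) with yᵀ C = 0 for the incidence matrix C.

Incidence matrix C (rows=places, cols=transitions):
        α    β    γ    δ    ε
    A   0    0    0    0   -1
    B   0   -3    3   -1    3
    C   0    0    0   -1    0
    D  -3    0   -1    0    0
    E   3    1    0    1    0

Candidate y = [3, 1, 2, 3, 3]; check y·C column-wise:
  col α: 3·0 + 1·0 + 2·0 + 3·-3 + 3·3 = 0
  col β: 3·0 + 1·-3 + 2·0 + 3·0 + 3·1 = 0
  col γ: 3·0 + 1·3 + 2·0 + 3·-1 + 3·0 = 0
  col δ: 3·0 + 1·-1 + 2·-1 + 3·0 + 3·1 = 0
  col ε: 3·-1 + 1·3 + 2·0 + 3·0 + 3·0 = 0

y = (A:3, B:1, C:2, D:3, E:3)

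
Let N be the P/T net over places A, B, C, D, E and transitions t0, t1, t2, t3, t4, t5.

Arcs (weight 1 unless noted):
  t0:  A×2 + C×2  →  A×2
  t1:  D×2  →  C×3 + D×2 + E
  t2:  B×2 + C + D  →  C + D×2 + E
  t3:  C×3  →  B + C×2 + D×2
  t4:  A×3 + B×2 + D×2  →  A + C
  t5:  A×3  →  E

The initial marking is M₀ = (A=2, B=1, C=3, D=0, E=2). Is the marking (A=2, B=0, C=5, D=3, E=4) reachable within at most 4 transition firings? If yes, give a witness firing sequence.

YES — reachable via ⟨t3, t1, t2⟩ (3 firings)

step 1: fire t3:  (A=2, B=1, C=3, D=0, E=2) → (A=2, B=2, C=2, D=2, E=2)
step 2: fire t1:  (A=2, B=2, C=2, D=2, E=2) → (A=2, B=2, C=5, D=2, E=3)
step 3: fire t2:  (A=2, B=2, C=5, D=2, E=3) → (A=2, B=0, C=5, D=3, E=4)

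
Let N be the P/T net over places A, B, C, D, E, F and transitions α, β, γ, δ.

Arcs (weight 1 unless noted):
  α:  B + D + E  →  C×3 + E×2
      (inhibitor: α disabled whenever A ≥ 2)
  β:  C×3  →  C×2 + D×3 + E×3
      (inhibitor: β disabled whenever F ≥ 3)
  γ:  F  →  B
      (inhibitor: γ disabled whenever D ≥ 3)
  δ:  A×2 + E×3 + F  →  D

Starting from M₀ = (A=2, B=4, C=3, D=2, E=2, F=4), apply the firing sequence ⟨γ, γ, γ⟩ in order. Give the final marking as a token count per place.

(A=2, B=7, C=3, D=2, E=2, F=1)

step 1: fire γ:  (A=2, B=4, C=3, D=2, E=2, F=4) → (A=2, B=5, C=3, D=2, E=2, F=3)
step 2: fire γ:  (A=2, B=5, C=3, D=2, E=2, F=3) → (A=2, B=6, C=3, D=2, E=2, F=2)
step 3: fire γ:  (A=2, B=6, C=3, D=2, E=2, F=2) → (A=2, B=7, C=3, D=2, E=2, F=1)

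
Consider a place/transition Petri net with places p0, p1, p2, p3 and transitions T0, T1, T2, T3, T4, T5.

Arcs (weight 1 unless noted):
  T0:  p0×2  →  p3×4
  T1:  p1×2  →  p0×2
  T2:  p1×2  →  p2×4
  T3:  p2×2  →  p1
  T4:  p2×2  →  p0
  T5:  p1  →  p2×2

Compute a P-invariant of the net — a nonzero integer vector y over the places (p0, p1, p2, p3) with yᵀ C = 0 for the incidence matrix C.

Incidence matrix C (rows=places, cols=transitions):
       T0   T1   T2   T3   T4   T5
   p0  -2    2    0    0    1    0
   p1   0   -2   -2    1    0   -1
   p2   0    0    4   -2   -2    2
   p3   4    0    0    0    0    0

Candidate y = [2, 2, 1, 1]; check y·C column-wise:
  col T0: 2·-2 + 2·0 + 1·0 + 1·4 = 0
  col T1: 2·2 + 2·-2 + 1·0 + 1·0 = 0
  col T2: 2·0 + 2·-2 + 1·4 + 1·0 = 0
  col T3: 2·0 + 2·1 + 1·-2 + 1·0 = 0
  col T4: 2·1 + 2·0 + 1·-2 + 1·0 = 0
  col T5: 2·0 + 2·-1 + 1·2 + 1·0 = 0

y = (p0:2, p1:2, p2:1, p3:1)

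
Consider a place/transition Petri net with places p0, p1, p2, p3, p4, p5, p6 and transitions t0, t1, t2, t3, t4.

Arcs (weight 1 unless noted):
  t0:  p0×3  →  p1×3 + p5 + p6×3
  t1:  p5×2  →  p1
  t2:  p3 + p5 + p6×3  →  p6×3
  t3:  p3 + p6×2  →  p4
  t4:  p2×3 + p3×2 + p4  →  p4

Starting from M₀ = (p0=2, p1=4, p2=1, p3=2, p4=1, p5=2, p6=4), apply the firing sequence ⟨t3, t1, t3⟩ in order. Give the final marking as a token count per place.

(p0=2, p1=5, p2=1, p3=0, p4=3, p5=0, p6=0)

step 1: fire t3:  (p0=2, p1=4, p2=1, p3=2, p4=1, p5=2, p6=4) → (p0=2, p1=4, p2=1, p3=1, p4=2, p5=2, p6=2)
step 2: fire t1:  (p0=2, p1=4, p2=1, p3=1, p4=2, p5=2, p6=2) → (p0=2, p1=5, p2=1, p3=1, p4=2, p5=0, p6=2)
step 3: fire t3:  (p0=2, p1=5, p2=1, p3=1, p4=2, p5=0, p6=2) → (p0=2, p1=5, p2=1, p3=0, p4=3, p5=0, p6=0)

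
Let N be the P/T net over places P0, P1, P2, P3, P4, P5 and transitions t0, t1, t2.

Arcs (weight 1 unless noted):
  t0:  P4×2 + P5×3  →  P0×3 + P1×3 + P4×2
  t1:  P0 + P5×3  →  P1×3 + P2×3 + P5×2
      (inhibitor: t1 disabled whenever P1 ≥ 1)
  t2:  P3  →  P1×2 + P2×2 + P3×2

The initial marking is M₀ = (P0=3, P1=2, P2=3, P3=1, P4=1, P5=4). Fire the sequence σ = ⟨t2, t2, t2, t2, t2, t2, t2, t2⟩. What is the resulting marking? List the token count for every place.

step 1: fire t2:  (P0=3, P1=2, P2=3, P3=1, P4=1, P5=4) → (P0=3, P1=4, P2=5, P3=2, P4=1, P5=4)
step 2: fire t2:  (P0=3, P1=4, P2=5, P3=2, P4=1, P5=4) → (P0=3, P1=6, P2=7, P3=3, P4=1, P5=4)
step 3: fire t2:  (P0=3, P1=6, P2=7, P3=3, P4=1, P5=4) → (P0=3, P1=8, P2=9, P3=4, P4=1, P5=4)
step 4: fire t2:  (P0=3, P1=8, P2=9, P3=4, P4=1, P5=4) → (P0=3, P1=10, P2=11, P3=5, P4=1, P5=4)
step 5: fire t2:  (P0=3, P1=10, P2=11, P3=5, P4=1, P5=4) → (P0=3, P1=12, P2=13, P3=6, P4=1, P5=4)
step 6: fire t2:  (P0=3, P1=12, P2=13, P3=6, P4=1, P5=4) → (P0=3, P1=14, P2=15, P3=7, P4=1, P5=4)
step 7: fire t2:  (P0=3, P1=14, P2=15, P3=7, P4=1, P5=4) → (P0=3, P1=16, P2=17, P3=8, P4=1, P5=4)
step 8: fire t2:  (P0=3, P1=16, P2=17, P3=8, P4=1, P5=4) → (P0=3, P1=18, P2=19, P3=9, P4=1, P5=4)

(P0=3, P1=18, P2=19, P3=9, P4=1, P5=4)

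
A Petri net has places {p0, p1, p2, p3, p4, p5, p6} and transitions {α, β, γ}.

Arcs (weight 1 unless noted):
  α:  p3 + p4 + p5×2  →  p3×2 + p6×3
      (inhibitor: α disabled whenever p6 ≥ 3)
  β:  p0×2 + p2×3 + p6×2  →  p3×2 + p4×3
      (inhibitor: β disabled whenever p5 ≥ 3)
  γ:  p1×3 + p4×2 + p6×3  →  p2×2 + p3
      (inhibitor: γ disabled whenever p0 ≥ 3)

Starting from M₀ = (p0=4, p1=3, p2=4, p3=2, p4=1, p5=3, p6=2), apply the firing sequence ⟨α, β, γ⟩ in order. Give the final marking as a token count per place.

step 1: fire α:  (p0=4, p1=3, p2=4, p3=2, p4=1, p5=3, p6=2) → (p0=4, p1=3, p2=4, p3=3, p4=0, p5=1, p6=5)
step 2: fire β:  (p0=4, p1=3, p2=4, p3=3, p4=0, p5=1, p6=5) → (p0=2, p1=3, p2=1, p3=5, p4=3, p5=1, p6=3)
step 3: fire γ:  (p0=2, p1=3, p2=1, p3=5, p4=3, p5=1, p6=3) → (p0=2, p1=0, p2=3, p3=6, p4=1, p5=1, p6=0)

(p0=2, p1=0, p2=3, p3=6, p4=1, p5=1, p6=0)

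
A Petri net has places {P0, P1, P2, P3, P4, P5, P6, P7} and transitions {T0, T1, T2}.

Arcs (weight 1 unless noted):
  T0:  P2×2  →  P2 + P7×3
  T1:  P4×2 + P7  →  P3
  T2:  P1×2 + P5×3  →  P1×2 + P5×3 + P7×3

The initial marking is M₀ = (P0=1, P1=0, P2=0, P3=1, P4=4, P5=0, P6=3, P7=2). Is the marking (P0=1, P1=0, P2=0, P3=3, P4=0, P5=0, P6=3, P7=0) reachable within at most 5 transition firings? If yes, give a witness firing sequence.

YES — reachable via ⟨T1, T1⟩ (2 firings)

step 1: fire T1:  (P0=1, P1=0, P2=0, P3=1, P4=4, P5=0, P6=3, P7=2) → (P0=1, P1=0, P2=0, P3=2, P4=2, P5=0, P6=3, P7=1)
step 2: fire T1:  (P0=1, P1=0, P2=0, P3=2, P4=2, P5=0, P6=3, P7=1) → (P0=1, P1=0, P2=0, P3=3, P4=0, P5=0, P6=3, P7=0)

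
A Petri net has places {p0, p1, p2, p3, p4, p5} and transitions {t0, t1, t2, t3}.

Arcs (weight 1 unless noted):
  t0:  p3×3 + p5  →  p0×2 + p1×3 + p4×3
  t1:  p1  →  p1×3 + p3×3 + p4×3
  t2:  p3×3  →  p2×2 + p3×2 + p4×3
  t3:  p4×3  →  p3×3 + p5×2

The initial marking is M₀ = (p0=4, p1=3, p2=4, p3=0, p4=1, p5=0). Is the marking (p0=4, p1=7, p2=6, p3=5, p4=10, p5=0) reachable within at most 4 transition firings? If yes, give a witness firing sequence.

YES — reachable via ⟨t1, t1, t2⟩ (3 firings)

step 1: fire t1:  (p0=4, p1=3, p2=4, p3=0, p4=1, p5=0) → (p0=4, p1=5, p2=4, p3=3, p4=4, p5=0)
step 2: fire t1:  (p0=4, p1=5, p2=4, p3=3, p4=4, p5=0) → (p0=4, p1=7, p2=4, p3=6, p4=7, p5=0)
step 3: fire t2:  (p0=4, p1=7, p2=4, p3=6, p4=7, p5=0) → (p0=4, p1=7, p2=6, p3=5, p4=10, p5=0)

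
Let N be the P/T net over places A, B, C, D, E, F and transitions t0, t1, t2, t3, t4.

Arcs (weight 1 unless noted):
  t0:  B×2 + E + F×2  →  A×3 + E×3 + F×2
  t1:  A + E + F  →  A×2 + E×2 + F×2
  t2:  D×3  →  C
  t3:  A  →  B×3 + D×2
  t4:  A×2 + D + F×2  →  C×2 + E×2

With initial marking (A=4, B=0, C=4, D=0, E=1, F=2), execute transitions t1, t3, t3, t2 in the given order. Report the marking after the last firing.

step 1: fire t1:  (A=4, B=0, C=4, D=0, E=1, F=2) → (A=5, B=0, C=4, D=0, E=2, F=3)
step 2: fire t3:  (A=5, B=0, C=4, D=0, E=2, F=3) → (A=4, B=3, C=4, D=2, E=2, F=3)
step 3: fire t3:  (A=4, B=3, C=4, D=2, E=2, F=3) → (A=3, B=6, C=4, D=4, E=2, F=3)
step 4: fire t2:  (A=3, B=6, C=4, D=4, E=2, F=3) → (A=3, B=6, C=5, D=1, E=2, F=3)

(A=3, B=6, C=5, D=1, E=2, F=3)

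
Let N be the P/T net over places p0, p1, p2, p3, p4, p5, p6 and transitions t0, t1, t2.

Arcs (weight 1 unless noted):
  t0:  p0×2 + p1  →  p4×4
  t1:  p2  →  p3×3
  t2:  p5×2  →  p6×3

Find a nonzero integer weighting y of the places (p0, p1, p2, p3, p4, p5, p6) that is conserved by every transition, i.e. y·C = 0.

Incidence matrix C (rows=places, cols=transitions):
       t0   t1   t2
   p0  -2    0    0
   p1  -1    0    0
   p2   0   -1    0
   p3   0    3    0
   p4   4    0    0
   p5   0    0   -2
   p6   0    0    3

Candidate y = [1, -2, 0, 0, 0, 0, 0]; check y·C column-wise:
  col t0: 1·-2 + -2·-1 + 0·4 = 0
  col t1: 1·0 + -2·0 + 0·-1 + 0·3 = 0
  col t2: 1·0 + -2·0 + 0·-2 + 0·3 = 0

y = (p0:1, p1:-2, p2:0, p3:0, p4:0, p5:0, p6:0)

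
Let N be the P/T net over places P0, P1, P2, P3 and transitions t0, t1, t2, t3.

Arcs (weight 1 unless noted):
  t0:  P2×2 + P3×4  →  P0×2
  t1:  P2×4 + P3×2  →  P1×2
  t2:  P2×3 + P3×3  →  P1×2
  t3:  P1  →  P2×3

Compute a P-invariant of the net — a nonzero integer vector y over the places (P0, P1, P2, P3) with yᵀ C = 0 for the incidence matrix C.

Incidence matrix C (rows=places, cols=transitions):
       t0   t1   t2   t3
   P0   2    0    0    0
   P1   0    2    2   -1
   P2  -2   -4   -3    3
   P3  -4   -2   -3    0

Candidate y = [3, 3, 1, 1]; check y·C column-wise:
  col t0: 3·2 + 3·0 + 1·-2 + 1·-4 = 0
  col t1: 3·0 + 3·2 + 1·-4 + 1·-2 = 0
  col t2: 3·0 + 3·2 + 1·-3 + 1·-3 = 0
  col t3: 3·0 + 3·-1 + 1·3 + 1·0 = 0

y = (P0:3, P1:3, P2:1, P3:1)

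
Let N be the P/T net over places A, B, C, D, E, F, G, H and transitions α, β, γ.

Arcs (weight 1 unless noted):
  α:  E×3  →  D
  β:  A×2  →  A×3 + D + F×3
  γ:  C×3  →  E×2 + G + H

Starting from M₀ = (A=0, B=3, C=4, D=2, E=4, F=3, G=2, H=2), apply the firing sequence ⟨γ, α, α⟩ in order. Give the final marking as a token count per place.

(A=0, B=3, C=1, D=4, E=0, F=3, G=3, H=3)

step 1: fire γ:  (A=0, B=3, C=4, D=2, E=4, F=3, G=2, H=2) → (A=0, B=3, C=1, D=2, E=6, F=3, G=3, H=3)
step 2: fire α:  (A=0, B=3, C=1, D=2, E=6, F=3, G=3, H=3) → (A=0, B=3, C=1, D=3, E=3, F=3, G=3, H=3)
step 3: fire α:  (A=0, B=3, C=1, D=3, E=3, F=3, G=3, H=3) → (A=0, B=3, C=1, D=4, E=0, F=3, G=3, H=3)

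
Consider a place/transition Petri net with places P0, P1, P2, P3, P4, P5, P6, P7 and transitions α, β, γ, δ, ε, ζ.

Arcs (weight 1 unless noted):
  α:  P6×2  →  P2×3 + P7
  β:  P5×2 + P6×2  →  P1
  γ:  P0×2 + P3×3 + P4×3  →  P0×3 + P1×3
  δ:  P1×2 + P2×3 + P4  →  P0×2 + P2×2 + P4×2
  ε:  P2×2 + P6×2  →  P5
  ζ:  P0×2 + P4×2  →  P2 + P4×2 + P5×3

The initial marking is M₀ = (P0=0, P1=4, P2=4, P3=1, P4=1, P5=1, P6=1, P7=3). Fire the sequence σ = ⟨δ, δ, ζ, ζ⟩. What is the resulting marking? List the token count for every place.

(P0=0, P1=0, P2=4, P3=1, P4=3, P5=7, P6=1, P7=3)

step 1: fire δ:  (P0=0, P1=4, P2=4, P3=1, P4=1, P5=1, P6=1, P7=3) → (P0=2, P1=2, P2=3, P3=1, P4=2, P5=1, P6=1, P7=3)
step 2: fire δ:  (P0=2, P1=2, P2=3, P3=1, P4=2, P5=1, P6=1, P7=3) → (P0=4, P1=0, P2=2, P3=1, P4=3, P5=1, P6=1, P7=3)
step 3: fire ζ:  (P0=4, P1=0, P2=2, P3=1, P4=3, P5=1, P6=1, P7=3) → (P0=2, P1=0, P2=3, P3=1, P4=3, P5=4, P6=1, P7=3)
step 4: fire ζ:  (P0=2, P1=0, P2=3, P3=1, P4=3, P5=4, P6=1, P7=3) → (P0=0, P1=0, P2=4, P3=1, P4=3, P5=7, P6=1, P7=3)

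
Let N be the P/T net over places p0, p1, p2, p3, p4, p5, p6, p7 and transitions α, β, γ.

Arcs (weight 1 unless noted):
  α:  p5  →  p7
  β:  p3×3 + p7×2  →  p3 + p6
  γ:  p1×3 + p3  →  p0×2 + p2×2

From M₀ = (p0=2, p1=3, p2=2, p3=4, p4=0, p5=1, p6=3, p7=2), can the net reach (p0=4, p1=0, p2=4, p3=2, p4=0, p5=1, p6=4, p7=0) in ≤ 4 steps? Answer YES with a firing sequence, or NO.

NO — not reachable within 4 firings

depth 0: 1 marking
depth 1: 4 markings reached so far
depth 2: 7 markings reached so far
depth 3: 8 markings reached so far
depth 4: 8 markings reached so far
(frontier empty at depth 4; search complete)
target is not among the 8 markings reachable within 4 steps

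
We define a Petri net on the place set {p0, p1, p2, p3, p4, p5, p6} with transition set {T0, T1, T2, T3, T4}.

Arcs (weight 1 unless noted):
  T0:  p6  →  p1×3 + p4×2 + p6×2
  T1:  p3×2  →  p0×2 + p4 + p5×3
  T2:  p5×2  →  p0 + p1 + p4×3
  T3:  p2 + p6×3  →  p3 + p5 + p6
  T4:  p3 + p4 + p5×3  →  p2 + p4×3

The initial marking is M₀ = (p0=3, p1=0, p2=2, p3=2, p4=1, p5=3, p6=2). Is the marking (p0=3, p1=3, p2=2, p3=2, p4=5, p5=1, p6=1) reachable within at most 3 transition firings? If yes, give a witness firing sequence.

YES — reachable via ⟨T0, T3, T4⟩ (3 firings)

step 1: fire T0:  (p0=3, p1=0, p2=2, p3=2, p4=1, p5=3, p6=2) → (p0=3, p1=3, p2=2, p3=2, p4=3, p5=3, p6=3)
step 2: fire T3:  (p0=3, p1=3, p2=2, p3=2, p4=3, p5=3, p6=3) → (p0=3, p1=3, p2=1, p3=3, p4=3, p5=4, p6=1)
step 3: fire T4:  (p0=3, p1=3, p2=1, p3=3, p4=3, p5=4, p6=1) → (p0=3, p1=3, p2=2, p3=2, p4=5, p5=1, p6=1)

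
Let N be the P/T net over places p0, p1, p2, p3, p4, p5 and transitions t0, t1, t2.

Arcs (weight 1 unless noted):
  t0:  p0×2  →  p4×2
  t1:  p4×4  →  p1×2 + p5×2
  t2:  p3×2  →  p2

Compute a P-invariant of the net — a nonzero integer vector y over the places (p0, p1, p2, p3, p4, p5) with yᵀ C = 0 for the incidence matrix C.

Incidence matrix C (rows=places, cols=transitions):
       t0   t1   t2
   p0  -2    0    0
   p1   0    2    0
   p2   0    0    1
   p3   0    0   -2
   p4   2   -4    0
   p5   0    2    0

Candidate y = [0, 0, 2, 1, 0, 0]; check y·C column-wise:
  col t0: 0·-2 + 2·0 + 1·0 + 0·2 = 0
  col t1: 0·2 + 2·0 + 1·0 + 0·-4 + 0·2 = 0
  col t2: 2·1 + 1·-2 = 0

y = (p0:0, p1:0, p2:2, p3:1, p4:0, p5:0)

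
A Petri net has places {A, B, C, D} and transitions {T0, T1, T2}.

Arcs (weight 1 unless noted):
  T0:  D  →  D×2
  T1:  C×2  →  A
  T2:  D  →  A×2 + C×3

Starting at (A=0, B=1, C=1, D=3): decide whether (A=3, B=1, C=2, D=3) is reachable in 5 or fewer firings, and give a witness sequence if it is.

YES — reachable via ⟨T0, T2, T1⟩ (3 firings)

step 1: fire T0:  (A=0, B=1, C=1, D=3) → (A=0, B=1, C=1, D=4)
step 2: fire T2:  (A=0, B=1, C=1, D=4) → (A=2, B=1, C=4, D=3)
step 3: fire T1:  (A=2, B=1, C=4, D=3) → (A=3, B=1, C=2, D=3)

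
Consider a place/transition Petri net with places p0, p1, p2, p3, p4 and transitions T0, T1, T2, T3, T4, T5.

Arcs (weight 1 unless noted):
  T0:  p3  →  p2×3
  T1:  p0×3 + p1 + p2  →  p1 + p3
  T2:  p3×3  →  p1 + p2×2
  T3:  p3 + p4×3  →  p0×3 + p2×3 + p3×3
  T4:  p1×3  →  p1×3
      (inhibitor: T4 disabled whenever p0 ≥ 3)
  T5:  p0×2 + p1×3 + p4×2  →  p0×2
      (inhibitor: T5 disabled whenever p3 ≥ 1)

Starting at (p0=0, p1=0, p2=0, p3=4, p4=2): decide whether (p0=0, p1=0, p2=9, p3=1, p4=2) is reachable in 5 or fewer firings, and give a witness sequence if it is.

YES — reachable via ⟨T0, T0, T0⟩ (3 firings)

step 1: fire T0:  (p0=0, p1=0, p2=0, p3=4, p4=2) → (p0=0, p1=0, p2=3, p3=3, p4=2)
step 2: fire T0:  (p0=0, p1=0, p2=3, p3=3, p4=2) → (p0=0, p1=0, p2=6, p3=2, p4=2)
step 3: fire T0:  (p0=0, p1=0, p2=6, p3=2, p4=2) → (p0=0, p1=0, p2=9, p3=1, p4=2)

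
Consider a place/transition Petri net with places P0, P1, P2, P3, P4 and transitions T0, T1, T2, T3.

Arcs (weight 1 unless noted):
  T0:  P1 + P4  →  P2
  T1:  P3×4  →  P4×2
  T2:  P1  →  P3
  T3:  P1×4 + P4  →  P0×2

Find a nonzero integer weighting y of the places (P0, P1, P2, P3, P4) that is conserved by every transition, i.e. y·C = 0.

Incidence matrix C (rows=places, cols=transitions):
       T0   T1   T2   T3
   P0   0    0    0    2
   P1  -1    0   -1   -4
   P2   1    0    0    0
   P3   0   -4    1    0
   P4  -1    2    0   -1

Candidate y = [3, 1, 3, 1, 2]; check y·C column-wise:
  col T0: 3·0 + 1·-1 + 3·1 + 1·0 + 2·-1 = 0
  col T1: 3·0 + 1·0 + 3·0 + 1·-4 + 2·2 = 0
  col T2: 3·0 + 1·-1 + 3·0 + 1·1 + 2·0 = 0
  col T3: 3·2 + 1·-4 + 3·0 + 1·0 + 2·-1 = 0

y = (P0:3, P1:1, P2:3, P3:1, P4:2)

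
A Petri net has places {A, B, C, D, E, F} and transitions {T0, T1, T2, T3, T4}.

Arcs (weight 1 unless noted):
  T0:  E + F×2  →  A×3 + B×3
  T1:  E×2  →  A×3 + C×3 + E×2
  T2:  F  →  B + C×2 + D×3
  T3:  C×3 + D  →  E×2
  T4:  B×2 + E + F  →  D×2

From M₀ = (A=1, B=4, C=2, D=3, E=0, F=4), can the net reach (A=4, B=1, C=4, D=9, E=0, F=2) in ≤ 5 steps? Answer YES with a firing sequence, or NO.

depth 0: 1 marking
depth 1: 2 markings reached so far
depth 2: 4 markings reached so far
depth 3: 9 markings reached so far
depth 4: 21 markings reached so far
depth 5: 40 markings reached so far
target is not among the 40 markings reachable within 5 steps

NO — not reachable within 5 firings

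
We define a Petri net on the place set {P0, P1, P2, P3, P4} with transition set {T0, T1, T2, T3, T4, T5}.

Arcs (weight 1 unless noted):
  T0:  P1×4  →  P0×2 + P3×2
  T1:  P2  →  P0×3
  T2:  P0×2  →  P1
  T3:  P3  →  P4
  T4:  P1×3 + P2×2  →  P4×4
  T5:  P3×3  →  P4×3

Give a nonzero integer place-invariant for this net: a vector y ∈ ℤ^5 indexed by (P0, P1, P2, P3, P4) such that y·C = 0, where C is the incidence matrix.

y = (P0:1, P1:2, P2:3, P3:3, P4:3)

Incidence matrix C (rows=places, cols=transitions):
       T0   T1   T2   T3   T4   T5
   P0   2    3   -2    0    0    0
   P1  -4    0    1    0   -3    0
   P2   0   -1    0    0   -2    0
   P3   2    0    0   -1    0   -3
   P4   0    0    0    1    4    3

Candidate y = [1, 2, 3, 3, 3]; check y·C column-wise:
  col T0: 1·2 + 2·-4 + 3·0 + 3·2 + 3·0 = 0
  col T1: 1·3 + 2·0 + 3·-1 + 3·0 + 3·0 = 0
  col T2: 1·-2 + 2·1 + 3·0 + 3·0 + 3·0 = 0
  col T3: 1·0 + 2·0 + 3·0 + 3·-1 + 3·1 = 0
  col T4: 1·0 + 2·-3 + 3·-2 + 3·0 + 3·4 = 0
  col T5: 1·0 + 2·0 + 3·0 + 3·-3 + 3·3 = 0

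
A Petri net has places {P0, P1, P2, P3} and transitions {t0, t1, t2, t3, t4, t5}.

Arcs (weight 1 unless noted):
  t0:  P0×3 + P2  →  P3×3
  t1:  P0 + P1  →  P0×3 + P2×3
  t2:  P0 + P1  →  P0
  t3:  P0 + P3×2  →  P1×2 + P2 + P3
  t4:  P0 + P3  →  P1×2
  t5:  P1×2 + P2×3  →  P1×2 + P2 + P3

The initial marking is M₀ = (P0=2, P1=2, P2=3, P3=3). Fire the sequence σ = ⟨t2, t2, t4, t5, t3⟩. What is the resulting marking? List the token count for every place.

step 1: fire t2:  (P0=2, P1=2, P2=3, P3=3) → (P0=2, P1=1, P2=3, P3=3)
step 2: fire t2:  (P0=2, P1=1, P2=3, P3=3) → (P0=2, P1=0, P2=3, P3=3)
step 3: fire t4:  (P0=2, P1=0, P2=3, P3=3) → (P0=1, P1=2, P2=3, P3=2)
step 4: fire t5:  (P0=1, P1=2, P2=3, P3=2) → (P0=1, P1=2, P2=1, P3=3)
step 5: fire t3:  (P0=1, P1=2, P2=1, P3=3) → (P0=0, P1=4, P2=2, P3=2)

(P0=0, P1=4, P2=2, P3=2)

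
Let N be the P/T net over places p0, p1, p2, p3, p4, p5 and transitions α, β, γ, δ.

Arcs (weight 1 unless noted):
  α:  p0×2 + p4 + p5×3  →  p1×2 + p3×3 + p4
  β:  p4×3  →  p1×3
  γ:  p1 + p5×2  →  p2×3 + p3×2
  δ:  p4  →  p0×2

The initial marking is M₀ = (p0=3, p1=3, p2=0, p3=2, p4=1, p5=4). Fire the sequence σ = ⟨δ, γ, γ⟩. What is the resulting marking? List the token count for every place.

step 1: fire δ:  (p0=3, p1=3, p2=0, p3=2, p4=1, p5=4) → (p0=5, p1=3, p2=0, p3=2, p4=0, p5=4)
step 2: fire γ:  (p0=5, p1=3, p2=0, p3=2, p4=0, p5=4) → (p0=5, p1=2, p2=3, p3=4, p4=0, p5=2)
step 3: fire γ:  (p0=5, p1=2, p2=3, p3=4, p4=0, p5=2) → (p0=5, p1=1, p2=6, p3=6, p4=0, p5=0)

(p0=5, p1=1, p2=6, p3=6, p4=0, p5=0)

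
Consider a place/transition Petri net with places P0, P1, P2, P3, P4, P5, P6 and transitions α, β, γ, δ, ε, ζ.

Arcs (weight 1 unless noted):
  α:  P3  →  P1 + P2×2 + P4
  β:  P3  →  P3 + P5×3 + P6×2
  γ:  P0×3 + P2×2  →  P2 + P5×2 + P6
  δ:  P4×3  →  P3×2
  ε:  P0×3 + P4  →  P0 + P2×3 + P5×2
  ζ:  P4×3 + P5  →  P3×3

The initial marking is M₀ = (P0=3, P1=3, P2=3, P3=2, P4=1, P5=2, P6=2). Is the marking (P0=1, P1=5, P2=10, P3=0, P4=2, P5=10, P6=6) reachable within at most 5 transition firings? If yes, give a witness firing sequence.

YES — reachable via ⟨α, β, β, α, ε⟩ (5 firings)

step 1: fire α:  (P0=3, P1=3, P2=3, P3=2, P4=1, P5=2, P6=2) → (P0=3, P1=4, P2=5, P3=1, P4=2, P5=2, P6=2)
step 2: fire β:  (P0=3, P1=4, P2=5, P3=1, P4=2, P5=2, P6=2) → (P0=3, P1=4, P2=5, P3=1, P4=2, P5=5, P6=4)
step 3: fire β:  (P0=3, P1=4, P2=5, P3=1, P4=2, P5=5, P6=4) → (P0=3, P1=4, P2=5, P3=1, P4=2, P5=8, P6=6)
step 4: fire α:  (P0=3, P1=4, P2=5, P3=1, P4=2, P5=8, P6=6) → (P0=3, P1=5, P2=7, P3=0, P4=3, P5=8, P6=6)
step 5: fire ε:  (P0=3, P1=5, P2=7, P3=0, P4=3, P5=8, P6=6) → (P0=1, P1=5, P2=10, P3=0, P4=2, P5=10, P6=6)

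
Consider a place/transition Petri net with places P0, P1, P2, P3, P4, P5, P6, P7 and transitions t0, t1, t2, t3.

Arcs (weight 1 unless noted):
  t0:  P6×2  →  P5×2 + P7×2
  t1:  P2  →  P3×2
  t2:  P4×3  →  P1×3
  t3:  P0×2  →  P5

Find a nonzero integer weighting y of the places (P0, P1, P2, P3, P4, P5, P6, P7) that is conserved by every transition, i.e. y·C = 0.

y = (P0:0, P1:0, P2:2, P3:1, P4:0, P5:0, P6:0, P7:0)

Incidence matrix C (rows=places, cols=transitions):
       t0   t1   t2   t3
   P0   0    0    0   -2
   P1   0    0    3    0
   P2   0   -1    0    0
   P3   0    2    0    0
   P4   0    0   -3    0
   P5   2    0    0    1
   P6  -2    0    0    0
   P7   2    0    0    0

Candidate y = [0, 0, 2, 1, 0, 0, 0, 0]; check y·C column-wise:
  col t0: 2·0 + 1·0 + 0·2 + 0·-2 + 0·2 = 0
  col t1: 2·-1 + 1·2 = 0
  col t2: 0·3 + 2·0 + 1·0 + 0·-3 = 0
  col t3: 0·-2 + 2·0 + 1·0 + 0·1 = 0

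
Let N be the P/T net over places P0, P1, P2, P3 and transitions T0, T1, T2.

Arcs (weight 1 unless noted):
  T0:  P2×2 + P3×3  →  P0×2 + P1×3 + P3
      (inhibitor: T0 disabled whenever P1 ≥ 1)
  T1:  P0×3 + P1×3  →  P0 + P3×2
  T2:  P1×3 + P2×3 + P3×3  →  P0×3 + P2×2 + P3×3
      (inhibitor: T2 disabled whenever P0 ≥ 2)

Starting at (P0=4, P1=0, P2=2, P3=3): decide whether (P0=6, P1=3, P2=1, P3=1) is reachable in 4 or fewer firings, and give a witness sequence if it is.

NO — not reachable within 4 firings

depth 0: 1 marking
depth 1: 2 markings reached so far
depth 2: 3 markings reached so far
depth 3: 3 markings reached so far
(frontier empty at depth 3; search complete)
target is not among the 3 markings reachable within 4 steps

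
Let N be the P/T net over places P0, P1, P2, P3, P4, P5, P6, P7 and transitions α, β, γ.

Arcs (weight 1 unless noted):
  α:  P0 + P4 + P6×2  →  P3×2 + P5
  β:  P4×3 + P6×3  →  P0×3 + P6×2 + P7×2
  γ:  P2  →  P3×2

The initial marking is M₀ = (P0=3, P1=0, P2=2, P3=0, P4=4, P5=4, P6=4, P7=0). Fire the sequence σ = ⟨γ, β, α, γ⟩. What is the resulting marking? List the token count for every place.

step 1: fire γ:  (P0=3, P1=0, P2=2, P3=0, P4=4, P5=4, P6=4, P7=0) → (P0=3, P1=0, P2=1, P3=2, P4=4, P5=4, P6=4, P7=0)
step 2: fire β:  (P0=3, P1=0, P2=1, P3=2, P4=4, P5=4, P6=4, P7=0) → (P0=6, P1=0, P2=1, P3=2, P4=1, P5=4, P6=3, P7=2)
step 3: fire α:  (P0=6, P1=0, P2=1, P3=2, P4=1, P5=4, P6=3, P7=2) → (P0=5, P1=0, P2=1, P3=4, P4=0, P5=5, P6=1, P7=2)
step 4: fire γ:  (P0=5, P1=0, P2=1, P3=4, P4=0, P5=5, P6=1, P7=2) → (P0=5, P1=0, P2=0, P3=6, P4=0, P5=5, P6=1, P7=2)

(P0=5, P1=0, P2=0, P3=6, P4=0, P5=5, P6=1, P7=2)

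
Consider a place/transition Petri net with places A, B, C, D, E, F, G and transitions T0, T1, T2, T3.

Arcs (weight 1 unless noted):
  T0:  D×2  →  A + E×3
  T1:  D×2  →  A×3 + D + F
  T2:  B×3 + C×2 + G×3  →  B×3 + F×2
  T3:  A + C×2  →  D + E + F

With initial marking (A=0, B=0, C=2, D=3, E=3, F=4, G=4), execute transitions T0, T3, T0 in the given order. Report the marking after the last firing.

(A=1, B=0, C=0, D=0, E=10, F=5, G=4)

step 1: fire T0:  (A=0, B=0, C=2, D=3, E=3, F=4, G=4) → (A=1, B=0, C=2, D=1, E=6, F=4, G=4)
step 2: fire T3:  (A=1, B=0, C=2, D=1, E=6, F=4, G=4) → (A=0, B=0, C=0, D=2, E=7, F=5, G=4)
step 3: fire T0:  (A=0, B=0, C=0, D=2, E=7, F=5, G=4) → (A=1, B=0, C=0, D=0, E=10, F=5, G=4)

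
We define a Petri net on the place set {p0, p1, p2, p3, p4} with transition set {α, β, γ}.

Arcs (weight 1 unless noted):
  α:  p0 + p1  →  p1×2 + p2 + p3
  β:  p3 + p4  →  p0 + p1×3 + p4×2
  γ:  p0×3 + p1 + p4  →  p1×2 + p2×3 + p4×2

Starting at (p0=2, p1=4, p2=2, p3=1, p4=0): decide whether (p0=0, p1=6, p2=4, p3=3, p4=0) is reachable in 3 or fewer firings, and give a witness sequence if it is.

YES — reachable via ⟨α, α⟩ (2 firings)

step 1: fire α:  (p0=2, p1=4, p2=2, p3=1, p4=0) → (p0=1, p1=5, p2=3, p3=2, p4=0)
step 2: fire α:  (p0=1, p1=5, p2=3, p3=2, p4=0) → (p0=0, p1=6, p2=4, p3=3, p4=0)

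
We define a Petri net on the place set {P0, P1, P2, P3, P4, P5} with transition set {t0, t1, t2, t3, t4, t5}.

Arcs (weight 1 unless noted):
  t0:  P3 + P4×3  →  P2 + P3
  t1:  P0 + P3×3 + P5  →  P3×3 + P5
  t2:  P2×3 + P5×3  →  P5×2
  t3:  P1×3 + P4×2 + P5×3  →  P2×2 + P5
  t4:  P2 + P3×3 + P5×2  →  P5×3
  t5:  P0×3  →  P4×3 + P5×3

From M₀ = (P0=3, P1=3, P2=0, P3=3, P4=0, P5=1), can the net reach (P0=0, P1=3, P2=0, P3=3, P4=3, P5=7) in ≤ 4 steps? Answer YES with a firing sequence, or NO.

depth 0: 1 marking
depth 1: 3 markings reached so far
depth 2: 6 markings reached so far
depth 3: 9 markings reached so far
depth 4: 9 markings reached so far
(frontier empty at depth 4; search complete)
target is not among the 9 markings reachable within 4 steps

NO — not reachable within 4 firings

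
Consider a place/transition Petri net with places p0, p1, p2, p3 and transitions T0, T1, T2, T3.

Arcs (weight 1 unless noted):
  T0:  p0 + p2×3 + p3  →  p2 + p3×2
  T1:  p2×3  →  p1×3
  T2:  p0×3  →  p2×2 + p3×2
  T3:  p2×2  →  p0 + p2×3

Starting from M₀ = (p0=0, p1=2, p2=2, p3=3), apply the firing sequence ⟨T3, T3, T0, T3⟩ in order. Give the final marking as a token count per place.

(p0=2, p1=2, p2=3, p3=4)

step 1: fire T3:  (p0=0, p1=2, p2=2, p3=3) → (p0=1, p1=2, p2=3, p3=3)
step 2: fire T3:  (p0=1, p1=2, p2=3, p3=3) → (p0=2, p1=2, p2=4, p3=3)
step 3: fire T0:  (p0=2, p1=2, p2=4, p3=3) → (p0=1, p1=2, p2=2, p3=4)
step 4: fire T3:  (p0=1, p1=2, p2=2, p3=4) → (p0=2, p1=2, p2=3, p3=4)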